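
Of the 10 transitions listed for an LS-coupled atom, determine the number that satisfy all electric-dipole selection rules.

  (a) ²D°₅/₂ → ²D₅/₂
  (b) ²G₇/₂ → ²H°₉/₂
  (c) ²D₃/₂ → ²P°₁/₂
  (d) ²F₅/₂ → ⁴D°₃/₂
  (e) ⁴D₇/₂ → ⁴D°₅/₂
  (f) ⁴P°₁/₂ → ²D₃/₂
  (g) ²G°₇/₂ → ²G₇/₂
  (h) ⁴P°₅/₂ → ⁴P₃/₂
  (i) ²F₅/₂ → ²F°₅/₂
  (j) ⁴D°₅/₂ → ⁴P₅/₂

8

(a) allowed
(b) allowed
(c) allowed
(d) forbidden (ΔS fails)
(e) allowed
(f) forbidden (ΔS fails)
(g) allowed
(h) allowed
(i) allowed
(j) allowed
Total allowed: 8 of 10.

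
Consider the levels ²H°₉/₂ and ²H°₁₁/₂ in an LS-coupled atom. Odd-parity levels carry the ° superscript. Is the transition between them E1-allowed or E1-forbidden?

forbidden

Reading off the term symbols: S 1/2→1/2, L 5→5, J 9/2→11/2, parity odd→odd.
Parity must change: odd → odd — fails.
ΔS = 0: S: 1/2 → 1/2 — passes.
ΔL = 0, ±1 (not L=0↔0): L: 5 → 5, ΔL = +0 — passes.
ΔJ = 0, ±1 (not J=0↔0): J: 9/2 → 11/2, ΔJ = +1 — passes.
Rule(s) violated: parity.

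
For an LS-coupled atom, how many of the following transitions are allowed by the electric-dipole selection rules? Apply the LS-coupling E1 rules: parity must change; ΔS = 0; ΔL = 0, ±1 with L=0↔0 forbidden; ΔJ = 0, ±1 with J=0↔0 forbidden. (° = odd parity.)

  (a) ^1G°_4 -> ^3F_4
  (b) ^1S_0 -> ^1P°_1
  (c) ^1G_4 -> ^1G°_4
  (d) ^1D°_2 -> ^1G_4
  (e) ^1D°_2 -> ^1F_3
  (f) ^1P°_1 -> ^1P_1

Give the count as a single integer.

(a) forbidden (ΔS fails)
(b) allowed
(c) allowed
(d) forbidden (ΔL, ΔJ fail)
(e) allowed
(f) allowed
Total allowed: 4 of 6.

4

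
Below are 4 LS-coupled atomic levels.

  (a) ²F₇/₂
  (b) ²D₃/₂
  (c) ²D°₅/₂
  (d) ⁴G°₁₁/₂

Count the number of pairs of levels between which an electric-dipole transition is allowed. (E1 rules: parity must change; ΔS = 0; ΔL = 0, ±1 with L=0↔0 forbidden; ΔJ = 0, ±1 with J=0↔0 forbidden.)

(a)–(b): forbidden (parity, ΔJ).
(a)–(c): allowed.
(a)–(d): forbidden (ΔS, ΔJ).
(b)–(c): allowed.
(b)–(d): forbidden (ΔS, ΔL, ΔJ).
(c)–(d): forbidden (parity, ΔS, ΔL, ΔJ).
Allowed pairs: 2 of 6.

2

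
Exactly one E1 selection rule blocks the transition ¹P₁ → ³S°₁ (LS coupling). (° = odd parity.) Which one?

the ΔS = 0 rule

Initial level: S=0, L=1, J=1, parity even. Final level: S=1, L=0, J=1, parity odd.
Parity must change: even → odd — ok.
ΔJ = 0, ±1 (not J=0↔0): J: 1 → 1, ΔJ = +0 — ok.
ΔL = 0, ±1 (not L=0↔0): L: 1 → 0, ΔL = -1 — ok.
ΔS = 0: S: 0 → 1 — fails.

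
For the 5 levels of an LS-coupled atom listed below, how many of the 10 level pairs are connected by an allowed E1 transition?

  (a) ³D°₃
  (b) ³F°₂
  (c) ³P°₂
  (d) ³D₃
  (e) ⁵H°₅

3

(a)–(b): forbidden (parity).
(a)–(c): forbidden (parity).
(a)–(d): allowed.
(a)–(e): forbidden (parity, ΔS, ΔL, ΔJ).
(b)–(c): forbidden (parity, ΔL).
(b)–(d): allowed.
(b)–(e): forbidden (parity, ΔS, ΔL, ΔJ).
(c)–(d): allowed.
(c)–(e): forbidden (parity, ΔS, ΔL, ΔJ).
(d)–(e): forbidden (ΔS, ΔL, ΔJ).
Allowed pairs: 3 of 10.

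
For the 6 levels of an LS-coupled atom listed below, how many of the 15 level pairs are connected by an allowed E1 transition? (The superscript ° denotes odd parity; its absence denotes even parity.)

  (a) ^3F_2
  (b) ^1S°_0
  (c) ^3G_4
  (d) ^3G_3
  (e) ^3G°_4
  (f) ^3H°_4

(a)–(b): forbidden (ΔS, ΔL, ΔJ).
(a)–(c): forbidden (parity, ΔJ).
(a)–(d): forbidden (parity).
(a)–(e): forbidden (ΔJ).
(a)–(f): forbidden (ΔL, ΔJ).
(b)–(c): forbidden (ΔS, ΔL, ΔJ).
(b)–(d): forbidden (ΔS, ΔL, ΔJ).
(b)–(e): forbidden (parity, ΔS, ΔL, ΔJ).
(b)–(f): forbidden (parity, ΔS, ΔL, ΔJ).
(c)–(d): forbidden (parity).
(c)–(e): allowed.
(c)–(f): allowed.
(d)–(e): allowed.
(d)–(f): allowed.
(e)–(f): forbidden (parity).
Allowed pairs: 4 of 15.

4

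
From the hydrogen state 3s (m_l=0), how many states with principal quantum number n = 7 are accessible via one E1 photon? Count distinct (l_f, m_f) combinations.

3

E1 requires Δl = ±1, so l_f ∈ {-1, 1}; with 0 ≤ l_f ≤ n_f−1 = 6, the allowed l_f values are {1}.
For l_f = 1: m_f ∈ {m_i−1, m_i, m_i+1} ∩ [−1, 1] = {-1, 0, 1} → 3 states.
Total: 3.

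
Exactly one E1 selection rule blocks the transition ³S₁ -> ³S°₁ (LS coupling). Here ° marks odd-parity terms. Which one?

Parity must change: even → odd — satisfied.
ΔS = 0: S: 1 → 1 — satisfied.
ΔL = 0, ±1 (not L=0↔0): L: 0 → 0, ΔL = +0 — violated.
ΔJ = 0, ±1 (not J=0↔0): J: 1 → 1, ΔJ = +0 — satisfied.

the L=0 ↔ L=0 exclusion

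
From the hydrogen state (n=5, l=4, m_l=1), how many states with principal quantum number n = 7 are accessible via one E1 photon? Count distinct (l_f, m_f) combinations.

6

E1 requires Δl = ±1, so l_f ∈ {3, 5}; with 0 ≤ l_f ≤ n_f−1 = 6, the allowed l_f values are {3, 5}.
For l_f = 3: m_f ∈ {m_i−1, m_i, m_i+1} ∩ [−3, 3] = {0, 1, 2} → 3 states.
For l_f = 5: m_f ∈ {m_i−1, m_i, m_i+1} ∩ [−5, 5] = {0, 1, 2} → 3 states.
Total: 6.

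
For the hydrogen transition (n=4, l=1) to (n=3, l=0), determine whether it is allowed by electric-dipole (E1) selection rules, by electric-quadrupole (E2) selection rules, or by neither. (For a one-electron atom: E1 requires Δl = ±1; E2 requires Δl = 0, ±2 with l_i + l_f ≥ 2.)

E1

Δl = 0 − 1 = -1; l_i + l_f = 1.
E1 (Δl = ±1): satisfied.
E2 (Δl = 0,±2, l_i+l_f ≥ 2): not satisfied.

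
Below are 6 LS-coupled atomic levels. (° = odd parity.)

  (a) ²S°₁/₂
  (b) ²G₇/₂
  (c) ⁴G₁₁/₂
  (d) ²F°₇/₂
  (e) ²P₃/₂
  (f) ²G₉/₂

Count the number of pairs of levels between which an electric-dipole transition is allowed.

(a)–(b): forbidden (ΔL, ΔJ).
(a)–(c): forbidden (ΔS, ΔL, ΔJ).
(a)–(d): forbidden (parity, ΔL, ΔJ).
(a)–(e): allowed.
(a)–(f): forbidden (ΔL, ΔJ).
(b)–(c): forbidden (parity, ΔS, ΔJ).
(b)–(d): allowed.
(b)–(e): forbidden (parity, ΔL, ΔJ).
(b)–(f): forbidden (parity).
(c)–(d): forbidden (ΔS, ΔJ).
(c)–(e): forbidden (parity, ΔS, ΔL, ΔJ).
(c)–(f): forbidden (parity, ΔS).
(d)–(e): forbidden (ΔL, ΔJ).
(d)–(f): allowed.
(e)–(f): forbidden (parity, ΔL, ΔJ).
Allowed pairs: 3 of 15.

3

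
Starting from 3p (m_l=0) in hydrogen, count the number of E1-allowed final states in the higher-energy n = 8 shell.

4

E1 requires Δl = ±1, so l_f ∈ {0, 2}; with 0 ≤ l_f ≤ n_f−1 = 7, the allowed l_f values are {0, 2}.
For l_f = 0: m_f ∈ {m_i−1, m_i, m_i+1} ∩ [−0, 0] = {0} → 1 state.
For l_f = 2: m_f ∈ {m_i−1, m_i, m_i+1} ∩ [−2, 2] = {-1, 0, 1} → 3 states.
Total: 4.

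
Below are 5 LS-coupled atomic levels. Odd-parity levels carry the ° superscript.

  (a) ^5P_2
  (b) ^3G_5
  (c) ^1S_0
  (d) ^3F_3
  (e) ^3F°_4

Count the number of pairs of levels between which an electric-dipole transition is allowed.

(a)–(b): forbidden (parity, ΔS, ΔL, ΔJ).
(a)–(c): forbidden (parity, ΔS, ΔJ).
(a)–(d): forbidden (parity, ΔS, ΔL).
(a)–(e): forbidden (ΔS, ΔL, ΔJ).
(b)–(c): forbidden (parity, ΔS, ΔL, ΔJ).
(b)–(d): forbidden (parity, ΔJ).
(b)–(e): allowed.
(c)–(d): forbidden (parity, ΔS, ΔL, ΔJ).
(c)–(e): forbidden (ΔS, ΔL, ΔJ).
(d)–(e): allowed.
Allowed pairs: 2 of 10.

2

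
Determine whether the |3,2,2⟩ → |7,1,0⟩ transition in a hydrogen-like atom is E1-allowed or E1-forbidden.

forbidden

l: 2 → 1 (Δl = -1). Δl = ±1 passes.
m_l: 2 → 0 (Δm_l = -2). |Δm_l| ≤ 1 fails.
The transition is electric-dipole forbidden.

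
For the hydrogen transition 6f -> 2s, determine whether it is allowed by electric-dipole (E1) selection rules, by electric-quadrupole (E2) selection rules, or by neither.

neither

Δl = 0 − 3 = -3; l_i + l_f = 3.
E1 (Δl = ±1): not satisfied.
E2 (Δl = 0,±2, l_i+l_f ≥ 2): not satisfied.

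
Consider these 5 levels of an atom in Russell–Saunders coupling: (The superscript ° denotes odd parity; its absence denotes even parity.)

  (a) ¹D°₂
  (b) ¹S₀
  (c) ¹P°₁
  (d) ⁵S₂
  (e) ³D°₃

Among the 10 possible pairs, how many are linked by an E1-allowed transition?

1

(a)–(b): forbidden (ΔL, ΔJ).
(a)–(c): forbidden (parity).
(a)–(d): forbidden (ΔS, ΔL).
(a)–(e): forbidden (parity, ΔS).
(b)–(c): allowed.
(b)–(d): forbidden (parity, ΔS, ΔL, ΔJ).
(b)–(e): forbidden (ΔS, ΔL, ΔJ).
(c)–(d): forbidden (ΔS).
(c)–(e): forbidden (parity, ΔS, ΔJ).
(d)–(e): forbidden (ΔS, ΔL).
Allowed pairs: 1 of 10.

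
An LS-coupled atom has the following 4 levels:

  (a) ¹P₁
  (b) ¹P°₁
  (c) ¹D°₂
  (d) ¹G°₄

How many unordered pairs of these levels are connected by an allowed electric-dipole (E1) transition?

2

(a)–(b): allowed.
(a)–(c): allowed.
(a)–(d): forbidden (ΔL, ΔJ).
(b)–(c): forbidden (parity).
(b)–(d): forbidden (parity, ΔL, ΔJ).
(c)–(d): forbidden (parity, ΔL, ΔJ).
Allowed pairs: 2 of 6.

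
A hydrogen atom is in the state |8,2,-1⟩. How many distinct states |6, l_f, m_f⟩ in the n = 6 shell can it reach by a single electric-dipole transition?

5

E1 requires Δl = ±1, so l_f ∈ {1, 3}; with 0 ≤ l_f ≤ n_f−1 = 5, the allowed l_f values are {1, 3}.
For l_f = 1: m_f ∈ {m_i−1, m_i, m_i+1} ∩ [−1, 1] = {-1, 0} → 2 states.
For l_f = 3: m_f ∈ {m_i−1, m_i, m_i+1} ∩ [−3, 3] = {-2, -1, 0} → 3 states.
Total: 5.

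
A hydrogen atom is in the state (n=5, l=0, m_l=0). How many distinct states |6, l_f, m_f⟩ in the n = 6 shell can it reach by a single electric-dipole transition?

3

E1 requires Δl = ±1, so l_f ∈ {-1, 1}; with 0 ≤ l_f ≤ n_f−1 = 5, the allowed l_f values are {1}.
For l_f = 1: m_f ∈ {m_i−1, m_i, m_i+1} ∩ [−1, 1] = {-1, 0, 1} → 3 states.
Total: 3.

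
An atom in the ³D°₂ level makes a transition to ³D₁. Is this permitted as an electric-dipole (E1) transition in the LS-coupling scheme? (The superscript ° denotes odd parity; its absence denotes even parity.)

ΔS = 0: S: 1 → 1 — ✓.
ΔJ = 0, ±1 (not J=0↔0): J: 2 → 1, ΔJ = -1 — ✓.
ΔL = 0, ±1 (not L=0↔0): L: 2 → 2, ΔL = +0 — ✓.
Parity must change: odd → even — ✓.
All four E1 rules are satisfied.

allowed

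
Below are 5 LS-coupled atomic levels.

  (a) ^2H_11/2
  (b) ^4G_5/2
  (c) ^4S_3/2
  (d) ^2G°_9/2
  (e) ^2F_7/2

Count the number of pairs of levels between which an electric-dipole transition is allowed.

(a)–(b): forbidden (parity, ΔS, ΔJ).
(a)–(c): forbidden (parity, ΔS, ΔL, ΔJ).
(a)–(d): allowed.
(a)–(e): forbidden (parity, ΔL, ΔJ).
(b)–(c): forbidden (parity, ΔL).
(b)–(d): forbidden (ΔS, ΔJ).
(b)–(e): forbidden (parity, ΔS).
(c)–(d): forbidden (ΔS, ΔL, ΔJ).
(c)–(e): forbidden (parity, ΔS, ΔL, ΔJ).
(d)–(e): allowed.
Allowed pairs: 2 of 10.

2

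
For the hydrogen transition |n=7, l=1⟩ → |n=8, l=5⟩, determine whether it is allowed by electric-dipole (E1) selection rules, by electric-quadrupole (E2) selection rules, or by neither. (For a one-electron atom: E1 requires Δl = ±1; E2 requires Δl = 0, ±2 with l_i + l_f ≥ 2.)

Δl = 5 − 1 = +4; l_i + l_f = 6.
E1 (Δl = ±1): not satisfied.
E2 (Δl = 0,±2, l_i+l_f ≥ 2): not satisfied.

neither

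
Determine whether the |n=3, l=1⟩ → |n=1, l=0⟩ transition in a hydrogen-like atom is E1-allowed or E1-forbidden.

allowed

Δl = 0 − 1 = -1; the E1 rule Δl = ±1 is ✓.
All E1 selection rules are satisfied.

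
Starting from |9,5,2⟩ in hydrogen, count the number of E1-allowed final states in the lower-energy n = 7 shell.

E1 requires Δl = ±1, so l_f ∈ {4, 6}; with 0 ≤ l_f ≤ n_f−1 = 6, the allowed l_f values are {4, 6}.
For l_f = 4: m_f ∈ {m_i−1, m_i, m_i+1} ∩ [−4, 4] = {1, 2, 3} → 3 states.
For l_f = 6: m_f ∈ {m_i−1, m_i, m_i+1} ∩ [−6, 6] = {1, 2, 3} → 3 states.
Total: 6.

6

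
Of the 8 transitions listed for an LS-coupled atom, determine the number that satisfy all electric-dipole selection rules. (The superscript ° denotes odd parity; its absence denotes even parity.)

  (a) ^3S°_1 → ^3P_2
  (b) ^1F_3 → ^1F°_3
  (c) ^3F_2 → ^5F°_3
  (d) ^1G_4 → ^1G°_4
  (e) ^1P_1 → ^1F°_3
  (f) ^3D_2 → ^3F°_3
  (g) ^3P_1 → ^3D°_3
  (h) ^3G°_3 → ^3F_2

5

(a) allowed
(b) allowed
(c) forbidden (ΔS fails)
(d) allowed
(e) forbidden (ΔL, ΔJ fail)
(f) allowed
(g) forbidden (ΔJ fails)
(h) allowed
Total allowed: 5 of 8.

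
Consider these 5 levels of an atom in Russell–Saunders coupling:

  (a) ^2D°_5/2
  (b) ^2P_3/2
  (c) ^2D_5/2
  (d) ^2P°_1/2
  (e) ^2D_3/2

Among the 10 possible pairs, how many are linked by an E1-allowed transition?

5

(a)–(b): allowed.
(a)–(c): allowed.
(a)–(d): forbidden (parity, ΔJ).
(a)–(e): allowed.
(b)–(c): forbidden (parity).
(b)–(d): allowed.
(b)–(e): forbidden (parity).
(c)–(d): forbidden (ΔJ).
(c)–(e): forbidden (parity).
(d)–(e): allowed.
Allowed pairs: 5 of 10.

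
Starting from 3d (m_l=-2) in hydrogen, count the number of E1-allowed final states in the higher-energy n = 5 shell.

E1 requires Δl = ±1, so l_f ∈ {1, 3}; with 0 ≤ l_f ≤ n_f−1 = 4, the allowed l_f values are {1, 3}.
For l_f = 1: m_f ∈ {m_i−1, m_i, m_i+1} ∩ [−1, 1] = {-1} → 1 state.
For l_f = 3: m_f ∈ {m_i−1, m_i, m_i+1} ∩ [−3, 3] = {-3, -2, -1} → 3 states.
Total: 4.

4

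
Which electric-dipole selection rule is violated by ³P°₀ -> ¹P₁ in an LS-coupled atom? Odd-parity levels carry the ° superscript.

the ΔS = 0 rule

Reading off the term symbols: S 1→0, L 1→1, J 0→1, parity odd→even.
Parity must change: odd → even — passes.
ΔS = 0: S: 1 → 0 — fails.
ΔL = 0, ±1 (not L=0↔0): L: 1 → 1, ΔL = +0 — passes.
ΔJ = 0, ±1 (not J=0↔0): J: 0 → 1, ΔJ = +1 — passes.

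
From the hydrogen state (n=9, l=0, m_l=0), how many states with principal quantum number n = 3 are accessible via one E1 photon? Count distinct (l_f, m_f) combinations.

3

E1 requires Δl = ±1, so l_f ∈ {-1, 1}; with 0 ≤ l_f ≤ n_f−1 = 2, the allowed l_f values are {1}.
For l_f = 1: m_f ∈ {m_i−1, m_i, m_i+1} ∩ [−1, 1] = {-1, 0, 1} → 3 states.
Total: 3.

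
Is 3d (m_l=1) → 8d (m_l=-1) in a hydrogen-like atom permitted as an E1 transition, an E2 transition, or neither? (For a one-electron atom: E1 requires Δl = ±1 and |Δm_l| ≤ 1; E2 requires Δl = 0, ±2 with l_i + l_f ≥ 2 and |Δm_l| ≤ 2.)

Δl = 2 − 2 = +0; l_i + l_f = 4.
Δm_l = -2.
E1 (Δl = ±1, |Δm_l| ≤ 1): not satisfied.
E2 (Δl = 0,±2, l_i+l_f ≥ 2, |Δm_l| ≤ 2): satisfied.

E2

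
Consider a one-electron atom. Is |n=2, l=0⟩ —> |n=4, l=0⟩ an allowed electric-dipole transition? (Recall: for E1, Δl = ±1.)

Δl = 0 − 0 = +0; the E1 rule Δl = ±1 is violated.
The transition is electric-dipole forbidden.

forbidden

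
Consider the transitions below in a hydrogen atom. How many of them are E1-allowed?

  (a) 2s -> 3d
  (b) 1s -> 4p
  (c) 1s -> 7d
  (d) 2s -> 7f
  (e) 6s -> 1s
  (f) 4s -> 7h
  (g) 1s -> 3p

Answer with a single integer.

(a) forbidden — Δl = +2 (E1 requires Δl = ±1)
(b) allowed
(c) forbidden — Δl = +2 (E1 requires Δl = ±1)
(d) forbidden — Δl = +3 (E1 requires Δl = ±1)
(e) forbidden — Δl = +0 (E1 requires Δl = ±1)
(f) forbidden — Δl = +5 (E1 requires Δl = ±1)
(g) allowed
Total allowed: 2 of 7.

2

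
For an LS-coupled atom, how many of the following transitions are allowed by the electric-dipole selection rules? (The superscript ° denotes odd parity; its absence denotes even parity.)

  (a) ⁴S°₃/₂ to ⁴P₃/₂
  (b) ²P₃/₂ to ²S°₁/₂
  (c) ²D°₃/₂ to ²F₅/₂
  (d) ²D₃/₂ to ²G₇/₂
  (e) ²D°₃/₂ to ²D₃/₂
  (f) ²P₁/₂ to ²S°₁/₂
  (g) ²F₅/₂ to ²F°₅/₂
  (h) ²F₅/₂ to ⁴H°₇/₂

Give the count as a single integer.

6

(a) allowed
(b) allowed
(c) allowed
(d) forbidden (parity, ΔL, ΔJ fail)
(e) allowed
(f) allowed
(g) allowed
(h) forbidden (ΔS, ΔL fail)
Total allowed: 6 of 8.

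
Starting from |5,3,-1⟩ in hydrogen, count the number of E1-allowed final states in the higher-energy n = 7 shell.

6

E1 requires Δl = ±1, so l_f ∈ {2, 4}; with 0 ≤ l_f ≤ n_f−1 = 6, the allowed l_f values are {2, 4}.
For l_f = 2: m_f ∈ {m_i−1, m_i, m_i+1} ∩ [−2, 2] = {-2, -1, 0} → 3 states.
For l_f = 4: m_f ∈ {m_i−1, m_i, m_i+1} ∩ [−4, 4] = {-2, -1, 0} → 3 states.
Total: 6.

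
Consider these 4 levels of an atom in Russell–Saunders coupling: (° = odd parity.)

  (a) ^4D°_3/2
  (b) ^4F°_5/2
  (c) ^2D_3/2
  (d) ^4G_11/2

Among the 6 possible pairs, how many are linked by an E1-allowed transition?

0

(a)–(b): forbidden (parity).
(a)–(c): forbidden (ΔS).
(a)–(d): forbidden (ΔL, ΔJ).
(b)–(c): forbidden (ΔS).
(b)–(d): forbidden (ΔJ).
(c)–(d): forbidden (parity, ΔS, ΔL, ΔJ).
Allowed pairs: 0 of 6.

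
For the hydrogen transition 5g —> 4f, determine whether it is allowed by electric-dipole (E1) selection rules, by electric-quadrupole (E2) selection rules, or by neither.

Δl = 3 − 4 = -1; l_i + l_f = 7.
E1 (Δl = ±1): satisfied.
E2 (Δl = 0,±2, l_i+l_f ≥ 2): not satisfied.

E1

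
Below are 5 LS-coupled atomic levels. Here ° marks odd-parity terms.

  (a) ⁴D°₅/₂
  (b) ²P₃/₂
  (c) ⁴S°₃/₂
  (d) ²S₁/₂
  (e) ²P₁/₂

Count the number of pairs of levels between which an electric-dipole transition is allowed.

0

(a)–(b): forbidden (ΔS).
(a)–(c): forbidden (parity, ΔL).
(a)–(d): forbidden (ΔS, ΔL, ΔJ).
(a)–(e): forbidden (ΔS, ΔJ).
(b)–(c): forbidden (ΔS).
(b)–(d): forbidden (parity).
(b)–(e): forbidden (parity).
(c)–(d): forbidden (ΔS, ΔL).
(c)–(e): forbidden (ΔS).
(d)–(e): forbidden (parity).
Allowed pairs: 0 of 10.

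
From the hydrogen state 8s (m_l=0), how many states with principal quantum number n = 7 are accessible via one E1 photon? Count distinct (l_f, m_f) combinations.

E1 requires Δl = ±1, so l_f ∈ {-1, 1}; with 0 ≤ l_f ≤ n_f−1 = 6, the allowed l_f values are {1}.
For l_f = 1: m_f ∈ {m_i−1, m_i, m_i+1} ∩ [−1, 1] = {-1, 0, 1} → 3 states.
Total: 3.

3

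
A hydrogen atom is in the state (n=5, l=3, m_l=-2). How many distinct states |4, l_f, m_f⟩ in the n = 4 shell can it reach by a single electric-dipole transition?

2

E1 requires Δl = ±1, so l_f ∈ {2, 4}; with 0 ≤ l_f ≤ n_f−1 = 3, the allowed l_f values are {2}.
For l_f = 2: m_f ∈ {m_i−1, m_i, m_i+1} ∩ [−2, 2] = {-2, -1} → 2 states.
Total: 2.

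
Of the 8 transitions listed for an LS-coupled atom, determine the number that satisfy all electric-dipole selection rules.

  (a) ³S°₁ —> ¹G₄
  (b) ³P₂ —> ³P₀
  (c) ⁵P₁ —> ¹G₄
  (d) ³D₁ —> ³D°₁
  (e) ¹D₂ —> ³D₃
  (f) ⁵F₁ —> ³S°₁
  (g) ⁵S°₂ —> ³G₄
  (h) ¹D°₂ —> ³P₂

1

(a) forbidden (ΔS, ΔL, ΔJ fail)
(b) forbidden (parity, ΔJ fail)
(c) forbidden (parity, ΔS, ΔL, ΔJ fail)
(d) allowed
(e) forbidden (parity, ΔS fail)
(f) forbidden (ΔS, ΔL fail)
(g) forbidden (ΔS, ΔL, ΔJ fail)
(h) forbidden (ΔS fails)
Total allowed: 1 of 8.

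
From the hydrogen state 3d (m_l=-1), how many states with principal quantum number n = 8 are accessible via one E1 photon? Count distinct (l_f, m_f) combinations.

E1 requires Δl = ±1, so l_f ∈ {1, 3}; with 0 ≤ l_f ≤ n_f−1 = 7, the allowed l_f values are {1, 3}.
For l_f = 1: m_f ∈ {m_i−1, m_i, m_i+1} ∩ [−1, 1] = {-1, 0} → 2 states.
For l_f = 3: m_f ∈ {m_i−1, m_i, m_i+1} ∩ [−3, 3] = {-2, -1, 0} → 3 states.
Total: 5.

5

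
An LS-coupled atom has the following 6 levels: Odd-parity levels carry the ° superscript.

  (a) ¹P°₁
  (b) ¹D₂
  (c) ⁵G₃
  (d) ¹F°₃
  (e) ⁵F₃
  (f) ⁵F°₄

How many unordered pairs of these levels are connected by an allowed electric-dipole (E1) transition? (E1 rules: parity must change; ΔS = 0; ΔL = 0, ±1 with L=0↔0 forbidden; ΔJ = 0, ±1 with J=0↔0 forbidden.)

(a)–(b): allowed.
(a)–(c): forbidden (ΔS, ΔL, ΔJ).
(a)–(d): forbidden (parity, ΔL, ΔJ).
(a)–(e): forbidden (ΔS, ΔL, ΔJ).
(a)–(f): forbidden (parity, ΔS, ΔL, ΔJ).
(b)–(c): forbidden (parity, ΔS, ΔL).
(b)–(d): allowed.
(b)–(e): forbidden (parity, ΔS).
(b)–(f): forbidden (ΔS, ΔJ).
(c)–(d): forbidden (ΔS).
(c)–(e): forbidden (parity).
(c)–(f): allowed.
(d)–(e): forbidden (ΔS).
(d)–(f): forbidden (parity, ΔS).
(e)–(f): allowed.
Allowed pairs: 4 of 15.

4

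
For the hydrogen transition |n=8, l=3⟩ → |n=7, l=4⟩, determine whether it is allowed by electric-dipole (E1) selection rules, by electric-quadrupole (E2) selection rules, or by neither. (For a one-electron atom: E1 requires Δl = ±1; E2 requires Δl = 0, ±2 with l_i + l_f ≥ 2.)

E1

Δl = 4 − 3 = +1; l_i + l_f = 7.
E1 (Δl = ±1): satisfied.
E2 (Δl = 0,±2, l_i+l_f ≥ 2): not satisfied.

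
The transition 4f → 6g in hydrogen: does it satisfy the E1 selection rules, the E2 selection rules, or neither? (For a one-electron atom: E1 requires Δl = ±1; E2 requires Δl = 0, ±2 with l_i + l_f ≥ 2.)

Δl = 4 − 3 = +1; l_i + l_f = 7.
E1 (Δl = ±1): satisfied.
E2 (Δl = 0,±2, l_i+l_f ≥ 2): not satisfied.

E1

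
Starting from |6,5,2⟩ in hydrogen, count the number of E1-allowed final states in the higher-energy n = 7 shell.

E1 requires Δl = ±1, so l_f ∈ {4, 6}; with 0 ≤ l_f ≤ n_f−1 = 6, the allowed l_f values are {4, 6}.
For l_f = 4: m_f ∈ {m_i−1, m_i, m_i+1} ∩ [−4, 4] = {1, 2, 3} → 3 states.
For l_f = 6: m_f ∈ {m_i−1, m_i, m_i+1} ∩ [−6, 6] = {1, 2, 3} → 3 states.
Total: 6.

6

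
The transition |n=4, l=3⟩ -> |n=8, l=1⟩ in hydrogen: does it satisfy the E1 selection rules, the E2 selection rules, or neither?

Δl = 1 − 3 = -2; l_i + l_f = 4.
E1 (Δl = ±1): not satisfied.
E2 (Δl = 0,±2, l_i+l_f ≥ 2): satisfied.

E2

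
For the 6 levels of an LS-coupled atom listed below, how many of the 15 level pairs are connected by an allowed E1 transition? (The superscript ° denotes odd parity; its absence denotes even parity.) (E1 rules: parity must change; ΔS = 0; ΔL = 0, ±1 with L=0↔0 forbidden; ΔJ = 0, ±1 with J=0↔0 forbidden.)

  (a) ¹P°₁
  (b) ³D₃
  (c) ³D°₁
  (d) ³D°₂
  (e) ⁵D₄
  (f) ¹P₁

2

(a)–(b): forbidden (ΔS, ΔJ).
(a)–(c): forbidden (parity, ΔS).
(a)–(d): forbidden (parity, ΔS).
(a)–(e): forbidden (ΔS, ΔJ).
(a)–(f): allowed.
(b)–(c): forbidden (ΔJ).
(b)–(d): allowed.
(b)–(e): forbidden (parity, ΔS).
(b)–(f): forbidden (parity, ΔS, ΔJ).
(c)–(d): forbidden (parity).
(c)–(e): forbidden (ΔS, ΔJ).
(c)–(f): forbidden (ΔS).
(d)–(e): forbidden (ΔS, ΔJ).
(d)–(f): forbidden (ΔS).
(e)–(f): forbidden (parity, ΔS, ΔJ).
Allowed pairs: 2 of 15.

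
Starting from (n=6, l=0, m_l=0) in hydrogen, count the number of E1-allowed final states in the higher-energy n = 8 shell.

3

E1 requires Δl = ±1, so l_f ∈ {-1, 1}; with 0 ≤ l_f ≤ n_f−1 = 7, the allowed l_f values are {1}.
For l_f = 1: m_f ∈ {m_i−1, m_i, m_i+1} ∩ [−1, 1] = {-1, 0, 1} → 3 states.
Total: 3.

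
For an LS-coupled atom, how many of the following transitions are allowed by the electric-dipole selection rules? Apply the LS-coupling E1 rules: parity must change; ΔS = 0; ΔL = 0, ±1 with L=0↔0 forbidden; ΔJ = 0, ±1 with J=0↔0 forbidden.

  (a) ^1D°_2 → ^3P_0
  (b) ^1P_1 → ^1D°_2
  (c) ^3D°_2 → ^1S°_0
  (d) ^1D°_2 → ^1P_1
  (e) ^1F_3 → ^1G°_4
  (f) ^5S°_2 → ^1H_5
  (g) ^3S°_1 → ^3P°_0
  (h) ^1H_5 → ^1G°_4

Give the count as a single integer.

4

(a) forbidden (ΔS, ΔJ fail)
(b) allowed
(c) forbidden (parity, ΔS, ΔL, ΔJ fail)
(d) allowed
(e) allowed
(f) forbidden (ΔS, ΔL, ΔJ fail)
(g) forbidden (parity fails)
(h) allowed
Total allowed: 4 of 8.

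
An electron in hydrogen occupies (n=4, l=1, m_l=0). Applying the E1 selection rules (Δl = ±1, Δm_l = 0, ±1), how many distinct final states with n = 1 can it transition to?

1

E1 requires Δl = ±1, so l_f ∈ {0, 2}; with 0 ≤ l_f ≤ n_f−1 = 0, the allowed l_f values are {0}.
For l_f = 0: m_f ∈ {m_i−1, m_i, m_i+1} ∩ [−0, 0] = {0} → 1 state.
Total: 1.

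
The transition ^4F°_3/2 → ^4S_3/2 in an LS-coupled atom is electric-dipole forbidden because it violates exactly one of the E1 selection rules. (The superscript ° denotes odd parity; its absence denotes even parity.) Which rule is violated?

Initial level: S=3/2, L=3, J=3/2, parity odd. Final level: S=3/2, L=0, J=3/2, parity even.
Parity must change: odd → even — ok.
ΔS = 0: S: 3/2 → 3/2 — ok.
ΔL = 0, ±1 (not L=0↔0): L: 3 → 0, ΔL = -3 — fails.
ΔJ = 0, ±1 (not J=0↔0): J: 3/2 → 3/2, ΔJ = +0 — ok.

the ΔL = 0, ±1 rule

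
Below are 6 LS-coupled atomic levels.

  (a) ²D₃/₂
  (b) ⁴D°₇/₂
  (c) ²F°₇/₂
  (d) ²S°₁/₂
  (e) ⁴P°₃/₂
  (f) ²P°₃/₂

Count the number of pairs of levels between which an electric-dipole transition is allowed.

(a)–(b): forbidden (ΔS, ΔJ).
(a)–(c): forbidden (ΔJ).
(a)–(d): forbidden (ΔL).
(a)–(e): forbidden (ΔS).
(a)–(f): allowed.
(b)–(c): forbidden (parity, ΔS).
(b)–(d): forbidden (parity, ΔS, ΔL, ΔJ).
(b)–(e): forbidden (parity, ΔJ).
(b)–(f): forbidden (parity, ΔS, ΔJ).
(c)–(d): forbidden (parity, ΔL, ΔJ).
(c)–(e): forbidden (parity, ΔS, ΔL, ΔJ).
(c)–(f): forbidden (parity, ΔL, ΔJ).
(d)–(e): forbidden (parity, ΔS).
(d)–(f): forbidden (parity).
(e)–(f): forbidden (parity, ΔS).
Allowed pairs: 1 of 15.

1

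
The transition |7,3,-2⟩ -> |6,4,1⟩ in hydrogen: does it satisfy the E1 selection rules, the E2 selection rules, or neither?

Δl = 4 − 3 = +1; l_i + l_f = 7.
Δm_l = +3.
E1 (Δl = ±1, |Δm_l| ≤ 1): not satisfied.
E2 (Δl = 0,±2, l_i+l_f ≥ 2, |Δm_l| ≤ 2): not satisfied.

neither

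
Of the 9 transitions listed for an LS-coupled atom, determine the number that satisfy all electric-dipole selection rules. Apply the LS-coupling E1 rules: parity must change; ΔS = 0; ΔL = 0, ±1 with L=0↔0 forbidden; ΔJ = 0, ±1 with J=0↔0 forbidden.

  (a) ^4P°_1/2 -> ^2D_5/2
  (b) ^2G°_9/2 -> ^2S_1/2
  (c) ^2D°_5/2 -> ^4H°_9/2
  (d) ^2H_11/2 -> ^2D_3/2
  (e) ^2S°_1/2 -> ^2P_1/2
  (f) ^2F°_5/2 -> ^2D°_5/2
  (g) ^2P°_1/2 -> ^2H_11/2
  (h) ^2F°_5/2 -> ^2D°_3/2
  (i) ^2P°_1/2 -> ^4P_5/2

1

(a) forbidden (ΔS, ΔJ fail)
(b) forbidden (ΔL, ΔJ fail)
(c) forbidden (parity, ΔS, ΔL, ΔJ fail)
(d) forbidden (parity, ΔL, ΔJ fail)
(e) allowed
(f) forbidden (parity fails)
(g) forbidden (ΔL, ΔJ fail)
(h) forbidden (parity fails)
(i) forbidden (ΔS, ΔJ fail)
Total allowed: 1 of 9.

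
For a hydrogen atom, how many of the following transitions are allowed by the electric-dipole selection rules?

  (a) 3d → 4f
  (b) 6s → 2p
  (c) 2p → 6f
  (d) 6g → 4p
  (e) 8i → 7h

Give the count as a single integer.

3

(a) allowed
(b) allowed
(c) forbidden — Δl = +2 (E1 requires Δl = ±1)
(d) forbidden — Δl = -3 (E1 requires Δl = ±1)
(e) allowed
Total allowed: 3 of 5.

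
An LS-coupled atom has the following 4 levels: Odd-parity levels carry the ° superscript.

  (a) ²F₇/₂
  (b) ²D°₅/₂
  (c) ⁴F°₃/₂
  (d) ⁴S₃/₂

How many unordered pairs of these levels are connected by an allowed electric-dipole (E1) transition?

1

(a)–(b): allowed.
(a)–(c): forbidden (ΔS, ΔJ).
(a)–(d): forbidden (parity, ΔS, ΔL, ΔJ).
(b)–(c): forbidden (parity, ΔS).
(b)–(d): forbidden (ΔS, ΔL).
(c)–(d): forbidden (ΔL).
Allowed pairs: 1 of 6.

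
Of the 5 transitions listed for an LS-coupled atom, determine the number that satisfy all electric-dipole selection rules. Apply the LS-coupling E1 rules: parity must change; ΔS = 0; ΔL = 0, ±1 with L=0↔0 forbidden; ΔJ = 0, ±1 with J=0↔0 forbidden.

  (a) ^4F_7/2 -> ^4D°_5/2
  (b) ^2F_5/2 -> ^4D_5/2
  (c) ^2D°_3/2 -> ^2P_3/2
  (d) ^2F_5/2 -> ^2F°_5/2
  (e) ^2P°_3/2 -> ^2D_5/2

4

(a) allowed
(b) forbidden (parity, ΔS fail)
(c) allowed
(d) allowed
(e) allowed
Total allowed: 4 of 5.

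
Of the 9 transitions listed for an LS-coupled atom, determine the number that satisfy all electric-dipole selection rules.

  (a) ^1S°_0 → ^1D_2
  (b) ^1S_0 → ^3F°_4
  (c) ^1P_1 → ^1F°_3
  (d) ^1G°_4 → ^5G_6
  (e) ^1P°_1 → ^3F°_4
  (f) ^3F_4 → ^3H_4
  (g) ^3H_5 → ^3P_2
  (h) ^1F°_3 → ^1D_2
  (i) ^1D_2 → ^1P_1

1

(a) forbidden (ΔL, ΔJ fail)
(b) forbidden (ΔS, ΔL, ΔJ fail)
(c) forbidden (ΔL, ΔJ fail)
(d) forbidden (ΔS, ΔJ fail)
(e) forbidden (parity, ΔS, ΔL, ΔJ fail)
(f) forbidden (parity, ΔL fail)
(g) forbidden (parity, ΔL, ΔJ fail)
(h) allowed
(i) forbidden (parity fails)
Total allowed: 1 of 9.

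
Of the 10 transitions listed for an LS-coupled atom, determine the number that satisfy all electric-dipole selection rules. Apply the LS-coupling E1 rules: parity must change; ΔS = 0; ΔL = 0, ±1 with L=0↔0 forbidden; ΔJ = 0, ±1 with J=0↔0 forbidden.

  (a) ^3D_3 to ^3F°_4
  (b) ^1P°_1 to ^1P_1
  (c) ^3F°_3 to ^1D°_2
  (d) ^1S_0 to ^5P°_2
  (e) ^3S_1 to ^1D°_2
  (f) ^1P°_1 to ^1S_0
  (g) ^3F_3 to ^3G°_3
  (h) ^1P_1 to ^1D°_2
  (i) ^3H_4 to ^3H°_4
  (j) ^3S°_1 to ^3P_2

7

(a) allowed
(b) allowed
(c) forbidden (parity, ΔS fail)
(d) forbidden (ΔS, ΔJ fail)
(e) forbidden (ΔS, ΔL fail)
(f) allowed
(g) allowed
(h) allowed
(i) allowed
(j) allowed
Total allowed: 7 of 10.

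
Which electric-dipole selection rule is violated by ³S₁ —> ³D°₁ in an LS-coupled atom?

the ΔL = 0, ±1 rule

Reading off the term symbols: S 1→1, L 0→2, J 1→1, parity even→odd.
Parity must change: even → odd — ok.
ΔS = 0: S: 1 → 1 — ok.
ΔJ = 0, ±1 (not J=0↔0): J: 1 → 1, ΔJ = +0 — ok.
ΔL = 0, ±1 (not L=0↔0): L: 0 → 2, ΔL = +2 — fails.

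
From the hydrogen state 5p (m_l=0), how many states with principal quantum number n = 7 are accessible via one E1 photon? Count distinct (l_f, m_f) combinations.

4

E1 requires Δl = ±1, so l_f ∈ {0, 2}; with 0 ≤ l_f ≤ n_f−1 = 6, the allowed l_f values are {0, 2}.
For l_f = 0: m_f ∈ {m_i−1, m_i, m_i+1} ∩ [−0, 0] = {0} → 1 state.
For l_f = 2: m_f ∈ {m_i−1, m_i, m_i+1} ∩ [−2, 2] = {-1, 0, 1} → 3 states.
Total: 4.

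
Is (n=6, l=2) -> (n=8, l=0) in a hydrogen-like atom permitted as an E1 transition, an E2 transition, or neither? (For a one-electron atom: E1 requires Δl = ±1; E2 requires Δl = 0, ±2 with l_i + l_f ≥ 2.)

Δl = 0 − 2 = -2; l_i + l_f = 2.
E1 (Δl = ±1): not satisfied.
E2 (Δl = 0,±2, l_i+l_f ≥ 2): satisfied.

E2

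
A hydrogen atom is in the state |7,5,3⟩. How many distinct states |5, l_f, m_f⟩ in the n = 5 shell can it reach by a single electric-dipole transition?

E1 requires Δl = ±1, so l_f ∈ {4, 6}; with 0 ≤ l_f ≤ n_f−1 = 4, the allowed l_f values are {4}.
For l_f = 4: m_f ∈ {m_i−1, m_i, m_i+1} ∩ [−4, 4] = {2, 3, 4} → 3 states.
Total: 3.

3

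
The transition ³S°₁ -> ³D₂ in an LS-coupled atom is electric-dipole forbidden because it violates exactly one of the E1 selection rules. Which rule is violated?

Parity must change: odd → even — satisfied.
ΔJ = 0, ±1 (not J=0↔0): J: 1 → 2, ΔJ = +1 — satisfied.
ΔL = 0, ±1 (not L=0↔0): L: 0 → 2, ΔL = +2 — violated.
ΔS = 0: S: 1 → 1 — satisfied.

the ΔL = 0, ±1 rule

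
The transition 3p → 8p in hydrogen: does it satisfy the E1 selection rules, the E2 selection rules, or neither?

Δl = 1 − 1 = +0; l_i + l_f = 2.
E1 (Δl = ±1): not satisfied.
E2 (Δl = 0,±2, l_i+l_f ≥ 2): satisfied.

E2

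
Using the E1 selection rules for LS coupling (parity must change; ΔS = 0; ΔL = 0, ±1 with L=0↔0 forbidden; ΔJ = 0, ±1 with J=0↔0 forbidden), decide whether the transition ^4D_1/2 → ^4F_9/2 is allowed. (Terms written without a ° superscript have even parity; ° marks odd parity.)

ΔS = 0: S: 3/2 → 3/2 — satisfied.
Parity must change: even → even — violated.
ΔJ = 0, ±1 (not J=0↔0): J: 1/2 → 9/2, ΔJ = +4 — violated.
ΔL = 0, ±1 (not L=0↔0): L: 2 → 3, ΔL = +1 — satisfied.
Rule(s) violated: parity, ΔJ.

forbidden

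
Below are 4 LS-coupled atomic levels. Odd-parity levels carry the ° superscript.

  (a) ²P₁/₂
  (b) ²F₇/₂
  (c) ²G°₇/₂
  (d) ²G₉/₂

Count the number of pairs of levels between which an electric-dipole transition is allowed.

(a)–(b): forbidden (parity, ΔL, ΔJ).
(a)–(c): forbidden (ΔL, ΔJ).
(a)–(d): forbidden (parity, ΔL, ΔJ).
(b)–(c): allowed.
(b)–(d): forbidden (parity).
(c)–(d): allowed.
Allowed pairs: 2 of 6.

2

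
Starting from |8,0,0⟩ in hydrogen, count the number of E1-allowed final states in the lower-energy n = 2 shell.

E1 requires Δl = ±1, so l_f ∈ {-1, 1}; with 0 ≤ l_f ≤ n_f−1 = 1, the allowed l_f values are {1}.
For l_f = 1: m_f ∈ {m_i−1, m_i, m_i+1} ∩ [−1, 1] = {-1, 0, 1} → 3 states.
Total: 3.

3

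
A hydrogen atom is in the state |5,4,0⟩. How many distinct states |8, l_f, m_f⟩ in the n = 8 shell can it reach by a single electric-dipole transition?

6

E1 requires Δl = ±1, so l_f ∈ {3, 5}; with 0 ≤ l_f ≤ n_f−1 = 7, the allowed l_f values are {3, 5}.
For l_f = 3: m_f ∈ {m_i−1, m_i, m_i+1} ∩ [−3, 3] = {-1, 0, 1} → 3 states.
For l_f = 5: m_f ∈ {m_i−1, m_i, m_i+1} ∩ [−5, 5] = {-1, 0, 1} → 3 states.
Total: 6.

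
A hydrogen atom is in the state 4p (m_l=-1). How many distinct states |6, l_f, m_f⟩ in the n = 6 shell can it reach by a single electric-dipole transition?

E1 requires Δl = ±1, so l_f ∈ {0, 2}; with 0 ≤ l_f ≤ n_f−1 = 5, the allowed l_f values are {0, 2}.
For l_f = 0: m_f ∈ {m_i−1, m_i, m_i+1} ∩ [−0, 0] = {0} → 1 state.
For l_f = 2: m_f ∈ {m_i−1, m_i, m_i+1} ∩ [−2, 2] = {-2, -1, 0} → 3 states.
Total: 4.

4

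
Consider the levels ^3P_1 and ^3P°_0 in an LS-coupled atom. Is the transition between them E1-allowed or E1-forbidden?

Reading off the term symbols: S 1→1, L 1→1, J 1→0, parity even→odd.
Parity must change: even → odd — ✓.
ΔS = 0: S: 1 → 1 — ✓.
ΔL = 0, ±1 (not L=0↔0): L: 1 → 1, ΔL = +0 — ✓.
ΔJ = 0, ±1 (not J=0↔0): J: 1 → 0, ΔJ = -1 — ✓.
All four E1 rules are satisfied.

allowed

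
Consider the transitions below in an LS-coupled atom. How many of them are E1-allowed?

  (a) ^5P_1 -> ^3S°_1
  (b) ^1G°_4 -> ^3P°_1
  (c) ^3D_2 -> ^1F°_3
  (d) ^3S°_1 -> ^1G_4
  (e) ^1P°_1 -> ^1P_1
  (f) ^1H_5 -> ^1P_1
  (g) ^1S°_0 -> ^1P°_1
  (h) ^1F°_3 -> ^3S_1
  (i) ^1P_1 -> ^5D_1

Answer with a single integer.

(a) forbidden (ΔS fails)
(b) forbidden (parity, ΔS, ΔL, ΔJ fail)
(c) forbidden (ΔS fails)
(d) forbidden (ΔS, ΔL, ΔJ fail)
(e) allowed
(f) forbidden (parity, ΔL, ΔJ fail)
(g) forbidden (parity fails)
(h) forbidden (ΔS, ΔL, ΔJ fail)
(i) forbidden (parity, ΔS fail)
Total allowed: 1 of 9.

1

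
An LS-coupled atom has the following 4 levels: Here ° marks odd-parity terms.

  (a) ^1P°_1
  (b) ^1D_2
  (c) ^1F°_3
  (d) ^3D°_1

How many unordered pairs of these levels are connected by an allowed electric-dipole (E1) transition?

(a)–(b): allowed.
(a)–(c): forbidden (parity, ΔL, ΔJ).
(a)–(d): forbidden (parity, ΔS).
(b)–(c): allowed.
(b)–(d): forbidden (ΔS).
(c)–(d): forbidden (parity, ΔS, ΔJ).
Allowed pairs: 2 of 6.

2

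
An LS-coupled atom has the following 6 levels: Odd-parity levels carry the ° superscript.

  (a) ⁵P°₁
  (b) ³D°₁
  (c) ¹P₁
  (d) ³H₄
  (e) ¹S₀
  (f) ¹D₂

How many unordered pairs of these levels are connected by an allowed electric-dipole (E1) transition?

(a)–(b): forbidden (parity, ΔS).
(a)–(c): forbidden (ΔS).
(a)–(d): forbidden (ΔS, ΔL, ΔJ).
(a)–(e): forbidden (ΔS).
(a)–(f): forbidden (ΔS).
(b)–(c): forbidden (ΔS).
(b)–(d): forbidden (ΔL, ΔJ).
(b)–(e): forbidden (ΔS, ΔL).
(b)–(f): forbidden (ΔS).
(c)–(d): forbidden (parity, ΔS, ΔL, ΔJ).
(c)–(e): forbidden (parity).
(c)–(f): forbidden (parity).
(d)–(e): forbidden (parity, ΔS, ΔL, ΔJ).
(d)–(f): forbidden (parity, ΔS, ΔL, ΔJ).
(e)–(f): forbidden (parity, ΔL, ΔJ).
Allowed pairs: 0 of 15.

0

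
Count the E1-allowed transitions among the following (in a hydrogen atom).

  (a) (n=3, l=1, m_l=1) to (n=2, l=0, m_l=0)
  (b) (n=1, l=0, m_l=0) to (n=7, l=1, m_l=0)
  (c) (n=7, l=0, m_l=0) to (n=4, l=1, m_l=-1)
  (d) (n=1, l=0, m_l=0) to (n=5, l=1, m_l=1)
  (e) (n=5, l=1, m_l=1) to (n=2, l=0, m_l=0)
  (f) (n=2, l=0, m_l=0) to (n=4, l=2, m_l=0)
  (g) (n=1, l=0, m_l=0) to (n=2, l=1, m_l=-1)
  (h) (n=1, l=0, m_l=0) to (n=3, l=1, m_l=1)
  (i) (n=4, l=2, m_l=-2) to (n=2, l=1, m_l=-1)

(a) allowed
(b) allowed
(c) allowed
(d) allowed
(e) allowed
(f) forbidden — Δl = +2 (E1 requires Δl = ±1)
(g) allowed
(h) allowed
(i) allowed
Total allowed: 8 of 9.

8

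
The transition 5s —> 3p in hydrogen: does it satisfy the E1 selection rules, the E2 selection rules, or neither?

Δl = 1 − 0 = +1; l_i + l_f = 1.
E1 (Δl = ±1): satisfied.
E2 (Δl = 0,±2, l_i+l_f ≥ 2): not satisfied.

E1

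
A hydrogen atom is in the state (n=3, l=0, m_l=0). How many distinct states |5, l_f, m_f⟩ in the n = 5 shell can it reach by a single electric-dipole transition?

E1 requires Δl = ±1, so l_f ∈ {-1, 1}; with 0 ≤ l_f ≤ n_f−1 = 4, the allowed l_f values are {1}.
For l_f = 1: m_f ∈ {m_i−1, m_i, m_i+1} ∩ [−1, 1] = {-1, 0, 1} → 3 states.
Total: 3.

3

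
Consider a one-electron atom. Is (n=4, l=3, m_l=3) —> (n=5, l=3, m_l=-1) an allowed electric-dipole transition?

forbidden

Δl = 3 − 3 = +0; the E1 rule Δl = ±1 is fails.
Δm_l = -1 − (3) = -4. E1 requires Δm_l = 0, ±1: fails.
The transition is electric-dipole forbidden.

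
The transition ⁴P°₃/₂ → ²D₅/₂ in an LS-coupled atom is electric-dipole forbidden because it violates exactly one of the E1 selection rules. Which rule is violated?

the ΔS = 0 rule

Initial level: S=3/2, L=1, J=3/2, parity odd. Final level: S=1/2, L=2, J=5/2, parity even.
Parity must change: odd → even — satisfied.
ΔS = 0: S: 3/2 → 1/2 — violated.
ΔL = 0, ±1 (not L=0↔0): L: 1 → 2, ΔL = +1 — satisfied.
ΔJ = 0, ±1 (not J=0↔0): J: 3/2 → 5/2, ΔJ = +1 — satisfied.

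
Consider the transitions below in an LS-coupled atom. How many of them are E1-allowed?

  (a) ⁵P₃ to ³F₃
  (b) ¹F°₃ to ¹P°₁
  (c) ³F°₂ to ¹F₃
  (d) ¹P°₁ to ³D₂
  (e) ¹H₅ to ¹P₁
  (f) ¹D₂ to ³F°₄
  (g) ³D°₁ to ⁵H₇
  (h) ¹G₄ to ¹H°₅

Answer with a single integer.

(a) forbidden (parity, ΔS, ΔL fail)
(b) forbidden (parity, ΔL, ΔJ fail)
(c) forbidden (ΔS fails)
(d) forbidden (ΔS fails)
(e) forbidden (parity, ΔL, ΔJ fail)
(f) forbidden (ΔS, ΔJ fail)
(g) forbidden (ΔS, ΔL, ΔJ fail)
(h) allowed
Total allowed: 1 of 8.

1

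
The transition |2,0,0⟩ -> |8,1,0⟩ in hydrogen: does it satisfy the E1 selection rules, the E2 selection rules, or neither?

E1

Δl = 1 − 0 = +1; l_i + l_f = 1.
Δm_l = +0.
E1 (Δl = ±1, |Δm_l| ≤ 1): satisfied.
E2 (Δl = 0,±2, l_i+l_f ≥ 2, |Δm_l| ≤ 2): not satisfied.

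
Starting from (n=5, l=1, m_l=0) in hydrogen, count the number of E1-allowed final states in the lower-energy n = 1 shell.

1

E1 requires Δl = ±1, so l_f ∈ {0, 2}; with 0 ≤ l_f ≤ n_f−1 = 0, the allowed l_f values are {0}.
For l_f = 0: m_f ∈ {m_i−1, m_i, m_i+1} ∩ [−0, 0] = {0} → 1 state.
Total: 1.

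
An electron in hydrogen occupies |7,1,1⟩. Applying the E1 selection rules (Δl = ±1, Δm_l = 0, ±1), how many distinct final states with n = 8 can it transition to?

E1 requires Δl = ±1, so l_f ∈ {0, 2}; with 0 ≤ l_f ≤ n_f−1 = 7, the allowed l_f values are {0, 2}.
For l_f = 0: m_f ∈ {m_i−1, m_i, m_i+1} ∩ [−0, 0] = {0} → 1 state.
For l_f = 2: m_f ∈ {m_i−1, m_i, m_i+1} ∩ [−2, 2] = {0, 1, 2} → 3 states.
Total: 4.

4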